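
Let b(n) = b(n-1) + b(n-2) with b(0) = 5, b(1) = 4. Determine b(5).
Computing the sequence terms:
5, 4, 9, 13, 22, 35

35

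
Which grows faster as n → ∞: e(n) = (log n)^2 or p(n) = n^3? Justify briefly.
Comparing growth rates:
Growth-rate hierarchy: log n ≺ any polynomial ≺ any exponential cⁿ (c>1) ≺ n! ≺ nⁿ.
polynomial degree 3 dominates polylogarithmic (log n)^2 asymptotically.

p(n) grows faster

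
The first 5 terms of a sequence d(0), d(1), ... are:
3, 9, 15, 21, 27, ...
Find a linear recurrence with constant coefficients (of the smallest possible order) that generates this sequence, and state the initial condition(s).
Look for the lowest-order linear relation among consecutive terms.
Observation: consecutive differences are constant (= 6).
Check at n=2: 1·9 + 6 = 15. ✓

d(n) = d(n-1) + 6, d(0) = 3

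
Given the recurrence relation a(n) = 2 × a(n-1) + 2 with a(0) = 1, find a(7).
Computing step by step:
a(0) = 1
a(1) = 2 × 1 + 2 = 4
a(2) = 2 × 4 + 2 = 10
a(3) = 2 × 10 + 2 = 22
a(4) = 2 × 22 + 2 = 46
a(5) = 2 × 46 + 2 = 94
a(6) = 2 × 94 + 2 = 190
a(7) = 2 × 190 + 2 = 382

382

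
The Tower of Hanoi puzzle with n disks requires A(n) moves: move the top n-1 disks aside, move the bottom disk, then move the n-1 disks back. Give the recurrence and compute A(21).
Moving n disks = move the top n-1 disks aside (A(n-1) moves) + move the largest disk (1 move) + move the n-1 disks back on top (A(n-1) moves), so A(n) = 2A(n-1) + 1, with A(1) = 1 (a single disk takes one move).
First terms: 1, 3, 7, 15, 31, 63, … — each is one less than a power of 2. Indeed A(n) + 1 = 2(A(n-1) + 1) with A(1) + 1 = 2, so A(n) + 1 = 2ⁿ and A(n) = 2ⁿ - 1.
Hence A(21) = 2^21 - 1 = 2097152 - 1 = 2097151.

A(n) = 2A(n-1) + 1, A(1) = 1; A(21) = 2097151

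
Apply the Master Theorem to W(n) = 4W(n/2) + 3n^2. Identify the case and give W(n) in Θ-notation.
Master Theorem template: W(n) = a·W(n/b) + f(n).
Here: a=4, b=2, f(n)=3n^2
Compute log_b(a) = log_2(4) = 2.
f(n) = 3n^2 = Θ(n^2). Case 2: W(n) = Θ(n^2 log n).

Case 2: W(n) = Θ(n^2 log n)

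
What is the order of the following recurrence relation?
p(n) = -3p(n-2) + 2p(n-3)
The order is the largest lag k for which p(n-k) appears. Here the deepest term is p(n-3), so the order is 3.

Order 3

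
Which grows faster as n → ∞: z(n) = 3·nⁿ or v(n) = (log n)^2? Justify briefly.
Comparing growth rates:
Growth-rate hierarchy: log n ≺ any polynomial ≺ any exponential cⁿ (c>1) ≺ n! ≺ nⁿ.
super-exponential nⁿ dominates polylogarithmic (log n)^2 asymptotically.

z(n) grows faster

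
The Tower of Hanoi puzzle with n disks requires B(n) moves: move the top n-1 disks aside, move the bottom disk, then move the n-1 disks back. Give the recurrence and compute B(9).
Moving n disks = move the top n-1 disks aside (B(n-1) moves) + move the largest disk (1 move) + move the n-1 disks back on top (B(n-1) moves), so B(n) = 2B(n-1) + 1, with B(1) = 1 (a single disk takes one move).
First terms: 1, 3, 7, 15, 31, 63, … — each is one less than a power of 2. Indeed B(n) + 1 = 2(B(n-1) + 1) with B(1) + 1 = 2, so B(n) + 1 = 2ⁿ and B(n) = 2ⁿ - 1.
Hence B(9) = 2^9 - 1 = 512 - 1 = 511.

B(n) = 2B(n-1) + 1, B(1) = 1; B(9) = 511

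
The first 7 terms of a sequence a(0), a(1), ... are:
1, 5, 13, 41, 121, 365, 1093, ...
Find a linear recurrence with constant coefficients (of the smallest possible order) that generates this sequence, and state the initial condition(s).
Look for the lowest-order linear relation among consecutive terms.
Observation: a(n) - 2·a(n-1) - (3)·a(n-2) = 0 holds for the shown terms, and no order-1 relation a(n) = α·a(n-1) + β fits.
Check at n=3: 2·13 + (3)·5 = 41. ✓

a(n) = 2a(n-1) + 3a(n-2), a(0) = 1, a(1) = 5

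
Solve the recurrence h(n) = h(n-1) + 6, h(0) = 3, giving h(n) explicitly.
Recurrence: h(n) = h(n-1) + 6, initial: h(0) = 3.
Each step adds 6, so h(n) = h(0) + 6n = 6n + 3.

h(n) = 6n + 3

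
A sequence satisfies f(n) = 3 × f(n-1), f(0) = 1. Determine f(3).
Computing step by step:
f(0) = 1
f(1) = 3 × 1 = 3
f(2) = 3 × 3 = 9
f(3) = 3 × 9 = 27

27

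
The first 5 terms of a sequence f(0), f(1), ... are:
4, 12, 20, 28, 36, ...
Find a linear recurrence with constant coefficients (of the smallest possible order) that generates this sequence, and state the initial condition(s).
Look for the lowest-order linear relation among consecutive terms.
Observation: consecutive differences are constant (= 8).
Check at n=2: 1·12 + 8 = 20. ✓

f(n) = f(n-1) + 8, f(0) = 4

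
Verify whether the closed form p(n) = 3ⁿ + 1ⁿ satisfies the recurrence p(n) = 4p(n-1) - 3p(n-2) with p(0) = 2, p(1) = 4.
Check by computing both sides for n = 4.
From the recurrence with p(0) = 2, p(1) = 4:
  p(0) = 2, p(1) = 4, p(2) = 10, p(3) = 28, p(4) = 82
  so the recurrence gives p(4) = 82.
From the proposed closed form p(n) = 3ⁿ + 1ⁿ:
  p(4) = 82.
Both sides give 82 at n = 4, and the initial condition(s) match, so the closed form is consistent.

Yes, the closed form is correct.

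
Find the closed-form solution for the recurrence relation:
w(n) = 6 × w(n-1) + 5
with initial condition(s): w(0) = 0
Recurrence: w(n) = 6 × w(n-1) + 5, initial: w(0) = 0.
Try w(n) = A·6ⁿ + C. Substituting: A·6ⁿ + C = 6(A·6ⁿ⁻¹ + C) + 5 = A·6ⁿ + 6C + 5, so C = 6C + 5, giving C = -1. Then w(0) = A - 1 = 0 gives A = 1.

w(n) = 6ⁿ - 1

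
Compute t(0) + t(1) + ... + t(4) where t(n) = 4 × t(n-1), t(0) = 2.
Computing the sequence terms: 2, 8, 32, 128, 512
Adding these values together:

682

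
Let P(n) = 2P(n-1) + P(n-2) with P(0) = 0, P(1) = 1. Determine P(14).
Computing the sequence terms:
0, 1, 2, 5, 12, 29, 70, 169, 408, 985, 2378, 5741, 13860, 33461, 80782

80782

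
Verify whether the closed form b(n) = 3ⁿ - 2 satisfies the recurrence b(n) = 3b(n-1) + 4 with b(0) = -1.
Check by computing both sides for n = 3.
From the recurrence with b(0) = -1:
  b(0) = -1, b(1) = 1, b(2) = 7, b(3) = 25
  so the recurrence gives b(3) = 25.
From the proposed closed form b(n) = 3ⁿ - 2:
  b(3) = 25.
Both sides give 25 at n = 3, and the initial condition(s) match, so the closed form is consistent.

Yes, the closed form is correct.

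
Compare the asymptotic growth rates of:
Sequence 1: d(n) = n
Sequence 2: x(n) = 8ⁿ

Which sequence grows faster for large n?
Comparing growth rates:
Growth-rate hierarchy: log n ≺ any polynomial ≺ any exponential cⁿ (c>1) ≺ n! ≺ nⁿ.
exponential base 8 dominates polynomial degree 1 asymptotically.

x(n) grows faster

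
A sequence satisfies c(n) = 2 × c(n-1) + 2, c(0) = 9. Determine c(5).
Computing step by step:
c(0) = 9
c(1) = 2 × 9 + 2 = 20
c(2) = 2 × 20 + 2 = 42
c(3) = 2 × 42 + 2 = 86
c(4) = 2 × 86 + 2 = 174
c(5) = 2 × 174 + 2 = 350

350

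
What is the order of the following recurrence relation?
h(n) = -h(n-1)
The order is the largest lag k for which h(n-k) appears. Here the deepest term is h(n-1), so the order is 1.

Order 1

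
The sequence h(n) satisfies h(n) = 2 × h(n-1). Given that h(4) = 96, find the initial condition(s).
In general h(n) = 2ⁿ · h(0). At n = 4: h(0) = h(4) / 2^4 = 96 / 16 = 6.

h(0) = 6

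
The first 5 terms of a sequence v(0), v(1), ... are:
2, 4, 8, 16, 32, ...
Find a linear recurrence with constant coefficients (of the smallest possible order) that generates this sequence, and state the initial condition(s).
Look for the lowest-order linear relation among consecutive terms.
Observation: each term is 2× the previous.
Check at n=2: 2·4 = 8. ✓

v(n) = 2 × v(n-1), v(0) = 2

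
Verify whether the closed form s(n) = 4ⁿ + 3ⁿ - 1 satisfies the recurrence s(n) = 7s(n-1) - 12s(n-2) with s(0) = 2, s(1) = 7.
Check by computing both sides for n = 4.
From the recurrence with s(0) = 2, s(1) = 7:
  s(0) = 2, s(1) = 7, s(2) = 25, s(3) = 91, s(4) = 337
  so the recurrence gives s(4) = 337.
From the proposed closed form s(n) = 4ⁿ + 3ⁿ - 1:
  s(4) = 336.
The recurrence gives 337 but the closed form gives 336, so the closed form does not satisfy the recurrence.

No, the closed form is incorrect.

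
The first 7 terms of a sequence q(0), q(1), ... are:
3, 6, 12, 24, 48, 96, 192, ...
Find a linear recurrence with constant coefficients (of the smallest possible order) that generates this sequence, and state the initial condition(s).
Look for the lowest-order linear relation among consecutive terms.
Observation: each term is 2× the previous.
Check at n=2: 2·6 = 12. ✓

q(n) = 2 × q(n-1), q(0) = 3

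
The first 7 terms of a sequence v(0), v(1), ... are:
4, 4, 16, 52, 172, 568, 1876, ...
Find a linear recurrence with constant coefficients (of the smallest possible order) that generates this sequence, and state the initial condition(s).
Look for the lowest-order linear relation among consecutive terms.
Observation: v(n) - 3·v(n-1) - (1)·v(n-2) = 0 holds for the shown terms, and no order-1 relation v(n) = α·v(n-1) + β fits.
Check at n=3: 3·16 + (1)·4 = 52. ✓

v(n) = 3v(n-1) + v(n-2), v(0) = 4, v(1) = 4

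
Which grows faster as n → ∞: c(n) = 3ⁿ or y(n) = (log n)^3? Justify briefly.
Comparing growth rates:
Growth-rate hierarchy: log n ≺ any polynomial ≺ any exponential cⁿ (c>1) ≺ n! ≺ nⁿ.
exponential base 3 dominates polylogarithmic (log n)^3 asymptotically.

c(n) grows faster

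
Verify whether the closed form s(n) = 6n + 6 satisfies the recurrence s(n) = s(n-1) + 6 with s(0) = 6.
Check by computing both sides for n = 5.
From the recurrence with s(0) = 6:
  s(0) = 6, s(1) = 12, s(2) = 18, s(3) = 24, s(4) = 30, s(5) = 36
  so the recurrence gives s(5) = 36.
From the proposed closed form s(n) = 6n + 6:
  s(5) = 36.
Both sides give 36 at n = 5, and the initial condition(s) match, so the closed form is consistent.

Yes, the closed form is correct.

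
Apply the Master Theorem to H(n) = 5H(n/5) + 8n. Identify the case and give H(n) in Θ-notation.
Master Theorem template: H(n) = a·H(n/b) + f(n).
Here: a=5, b=5, f(n)=8n
Compute log_b(a) = log_5(5) = 1.
f(n) = 8n = Θ(n). Case 2: H(n) = Θ(n log n).

Case 2: H(n) = Θ(n log n)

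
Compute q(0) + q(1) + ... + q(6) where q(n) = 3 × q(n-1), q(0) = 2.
Computing the sequence terms: 2, 6, 18, 54, 162, 486, 1458
Adding these values together:

2186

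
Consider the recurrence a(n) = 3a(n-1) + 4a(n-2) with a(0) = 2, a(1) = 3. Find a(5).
Computing the sequence terms:
2, 3, 17, 63, 257, 1023

1023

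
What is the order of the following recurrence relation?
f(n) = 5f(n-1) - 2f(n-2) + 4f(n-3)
The order is the largest lag k for which f(n-k) appears. Here the deepest term is f(n-3), so the order is 3.

Order 3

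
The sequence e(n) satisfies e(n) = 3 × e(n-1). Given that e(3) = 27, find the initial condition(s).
In general e(n) = 3ⁿ · e(0). At n = 3: e(0) = e(3) / 3^3 = 27 / 27 = 1.

e(0) = 1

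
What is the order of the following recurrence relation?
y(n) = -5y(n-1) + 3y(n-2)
The order is the largest lag k for which y(n-k) appears. Here the deepest term is y(n-2), so the order is 2.

Order 2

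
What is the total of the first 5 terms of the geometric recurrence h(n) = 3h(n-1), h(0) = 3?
Computing the sequence terms: 3, 9, 27, 81, 243
Adding these values together:

363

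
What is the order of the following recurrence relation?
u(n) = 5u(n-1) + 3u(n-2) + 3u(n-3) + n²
The order is the largest lag k for which u(n-k) appears. Here the deepest term is u(n-3) (the n² term is non-homogeneous and does not affect the order), so the order is 3.

Order 3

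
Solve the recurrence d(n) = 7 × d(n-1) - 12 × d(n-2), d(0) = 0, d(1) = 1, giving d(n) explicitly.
Recurrence: d(n) = 7 × d(n-1) - 12 × d(n-2), initial: d(0) = 0, d(1) = 1.
Characteristic equation: r² - 7r + 12 = 0, which factors as (r - 4)(r - 3) = 0, so r = 4, 3. General solution d(n) = A·4ⁿ + B·3ⁿ. From d(0) = 0: A + B = 0. From d(1) = 1: 4A + 3B = 1. Solving gives A = 1, B = -1.

d(n) = 4ⁿ - 3ⁿ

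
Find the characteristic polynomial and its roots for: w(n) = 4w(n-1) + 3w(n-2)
Substitute w(n) = rⁿ and divide through by rⁿ⁻²: r² - 4r - 3 = 0
Discriminant: 4² + 4·3 = 28, not a perfect square, so by the quadratic formula r = (4 ± √28)/2.
General solution: w(n) = A·r₁ⁿ + B·r₂ⁿ where r₁,r₂ = (4 ± √28)/2

Characteristic: r² - 4r - 3 = 0, Roots: r = (4 ± √28)/2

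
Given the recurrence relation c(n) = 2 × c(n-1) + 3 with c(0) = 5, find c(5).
Computing step by step:
c(0) = 5
c(1) = 2 × 5 + 3 = 13
c(2) = 2 × 13 + 3 = 29
c(3) = 2 × 29 + 3 = 61
c(4) = 2 × 61 + 3 = 125
c(5) = 2 × 125 + 3 = 253

253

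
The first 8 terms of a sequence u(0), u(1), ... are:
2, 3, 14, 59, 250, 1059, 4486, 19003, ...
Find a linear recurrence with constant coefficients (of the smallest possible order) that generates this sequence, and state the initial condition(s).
Look for the lowest-order linear relation among consecutive terms.
Observation: u(n) - 4·u(n-1) - (1)·u(n-2) = 0 holds for the shown terms, and no order-1 relation u(n) = α·u(n-1) + β fits.
Check at n=3: 4·14 + (1)·3 = 59. ✓

u(n) = 4u(n-1) + u(n-2), u(0) = 2, u(1) = 3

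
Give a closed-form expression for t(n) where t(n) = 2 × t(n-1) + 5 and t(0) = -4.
Recurrence: t(n) = 2 × t(n-1) + 5, initial: t(0) = -4.
Try t(n) = A·2ⁿ + C. Substituting: A·2ⁿ + C = 2(A·2ⁿ⁻¹ + C) + 5 = A·2ⁿ + 2C + 5, so C = 2C + 5, giving C = -5. Then t(0) = A - 5 = -4 gives A = 1.

t(n) = 2ⁿ - 5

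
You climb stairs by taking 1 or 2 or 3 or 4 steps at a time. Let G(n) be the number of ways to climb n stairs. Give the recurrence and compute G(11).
Condition on the size of the last step (1 to 4): before it there were n-1, …, n-4 stairs climbed, and these cases are disjoint, so G(n) = G(n-1) + G(n-2) + G(n-3) + G(n-4) (order-4 linear recurrence).
Initial conditions by direct count (compositions of i into parts ≤ 4): G(1) = 1; G(2) = 2; G(3) = 4; G(4) = 8.
Iterating the recurrence: G(5) = 15, G(6) = 29, G(7) = 56, G(8) = 108, G(9) = 208, G(10) = 401, G(11) = 773.

G(n) = G(n-1) + G(n-2) + G(n-3) + G(n-4), G(1) = 1, G(2) = 2, G(3) = 4, G(4) = 8; G(11) = 773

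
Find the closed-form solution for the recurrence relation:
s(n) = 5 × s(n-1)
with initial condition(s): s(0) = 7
Recurrence: s(n) = 5 × s(n-1), initial: s(0) = 7.
Each term is 5 times the previous, so this is geometric with ratio 5. After n steps: s(n) = s(0)·5ⁿ = 7·5ⁿ.

s(n) = 7·5ⁿ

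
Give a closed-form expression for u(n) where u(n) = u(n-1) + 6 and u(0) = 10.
Recurrence: u(n) = u(n-1) + 6, initial: u(0) = 10.
Each step adds 6, so u(n) = u(0) + 6n = 6n + 10.

u(n) = 6n + 10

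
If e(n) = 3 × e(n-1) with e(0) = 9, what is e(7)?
Computing step by step:
e(0) = 9
e(1) = 3 × 9 = 27
e(2) = 3 × 27 = 81
e(3) = 3 × 81 = 243
e(4) = 3 × 243 = 729
e(5) = 3 × 729 = 2187
e(6) = 3 × 2187 = 6561
e(7) = 3 × 6561 = 19683

19683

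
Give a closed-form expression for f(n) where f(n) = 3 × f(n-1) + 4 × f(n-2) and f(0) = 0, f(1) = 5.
Recurrence: f(n) = 3 × f(n-1) + 4 × f(n-2), initial: f(0) = 0, f(1) = 5.
Characteristic equation: r² - 3r - 4 = 0, which factors as (r - 4)(r + 1) = 0, so r = 4, -1. General solution f(n) = A·4ⁿ + B·(-1)ⁿ. From f(0) = 0: A + B = 0. From f(1) = 5: 4A - 1B = 5. Solving gives A = 1, B = -1.

f(n) = 4ⁿ - (-1)ⁿ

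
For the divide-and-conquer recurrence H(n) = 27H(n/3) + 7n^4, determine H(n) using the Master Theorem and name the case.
Master Theorem template: H(n) = a·H(n/b) + f(n).
Here: a=27, b=3, f(n)=7n^4
Compute log_b(a) = log_3(27) = 3.
f(n) = 7n^4 = Ω(n^(3+ε)) with ε = 1, and the regularity condition holds (a·f(n/b) = (a/b^4)·f(n) with a/b^4 = 3^-1 < 1). Case 3: H(n) = Θ(f(n)) = Θ(n^4).

Case 3: H(n) = Θ(n^4)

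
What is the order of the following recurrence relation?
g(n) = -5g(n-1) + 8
The order is the largest lag k for which g(n-k) appears. Here the deepest term is g(n-1) (the 8 term is non-homogeneous and does not affect the order), so the order is 1.

Order 1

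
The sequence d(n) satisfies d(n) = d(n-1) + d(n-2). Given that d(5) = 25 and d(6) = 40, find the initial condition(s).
Work backwards using d(k) = d(k+2) - d(k+1):
d(4) = d(6) - d(5) = 40 - 25 = 15
d(3) = d(5) - d(4) = 25 - 15 = 10
d(2) = d(4) - d(3) = 15 - 10 = 5
d(1) = d(3) - d(2) = 10 - 5 = 5
d(0) = d(2) - d(1) = 5 - 5 = 0

d(0) = 0, d(1) = 5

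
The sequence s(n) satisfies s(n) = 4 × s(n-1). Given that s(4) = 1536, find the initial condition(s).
In general s(n) = 4ⁿ · s(0). At n = 4: s(0) = s(4) / 4^4 = 1536 / 256 = 6.

s(0) = 6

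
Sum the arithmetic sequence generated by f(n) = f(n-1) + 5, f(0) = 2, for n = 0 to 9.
Computing the sequence terms: 2, 7, 12, 17, 22, 27, 32, 37, 42, 47
Adding these values together:

245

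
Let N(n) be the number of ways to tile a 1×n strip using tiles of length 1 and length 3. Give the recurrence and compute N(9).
Condition on the last tile: it has length 1 (leaving a 1×(n-1) strip) or length 3 (leaving a 1×(n-3) strip), so N(n) = N(n-1) + N(n-3) (order-3 linear recurrence).
For 0 ≤ i < 3 only unit tiles fit, so N(i) = 1.
Iterating the recurrence: N(3) = 2, N(4) = 3, N(5) = 4, N(6) = 6, N(7) = 9, N(8) = 13, N(9) = 19.

N(n) = N(n-1) + N(n-3), with N(i) = 1 for 0 ≤ i < 3; N(9) = 19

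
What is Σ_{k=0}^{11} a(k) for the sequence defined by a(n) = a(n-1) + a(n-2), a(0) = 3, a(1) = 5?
Computing the sequence terms: 3, 5, 8, 13, 21, 34, 55, 89, 144, 233, 377, 610
Adding these values together:

1592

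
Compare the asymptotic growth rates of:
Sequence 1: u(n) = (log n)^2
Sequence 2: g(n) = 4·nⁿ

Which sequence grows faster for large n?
Comparing growth rates:
Growth-rate hierarchy: log n ≺ any polynomial ≺ any exponential cⁿ (c>1) ≺ n! ≺ nⁿ.
super-exponential nⁿ dominates polylogarithmic (log n)^2 asymptotically.

g(n) grows faster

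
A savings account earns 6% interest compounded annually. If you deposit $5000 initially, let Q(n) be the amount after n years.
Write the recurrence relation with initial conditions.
Each year the balance grows by 6%, i.e. is multiplied by 1 + 6/100 = 1.06, so Q(n) = 1.06 × Q(n-1). The initial deposit gives Q(0) = 5000.
Unrolling gives the closed form Q(n) = 5000 × (1.06)ⁿ.

Q(n) = 1.06 × Q(n-1), Q(0) = 5000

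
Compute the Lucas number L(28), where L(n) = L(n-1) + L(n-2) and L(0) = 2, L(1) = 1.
Computing the sequence terms:
2, 1, 3, 4, 7, 11, 18, 29, 47, 76, 123, 199, 322, 521, 843, 1364, 2207, 3571, 5778, 9349, 15127, 24476, 39603, 64079, 103682, 167761, 271443, 439204, 710647

710647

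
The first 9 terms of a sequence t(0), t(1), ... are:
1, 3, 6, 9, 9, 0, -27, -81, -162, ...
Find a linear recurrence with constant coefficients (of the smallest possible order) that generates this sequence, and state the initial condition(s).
Look for the lowest-order linear relation among consecutive terms.
Observation: t(n) - 3·t(n-1) - (-3)·t(n-2) = 0 holds for the shown terms, and no order-1 relation t(n) = α·t(n-1) + β fits.
Check at n=3: 3·6 + (-3)·3 = 9. ✓

t(n) = 3t(n-1) - 3t(n-2), t(0) = 1, t(1) = 3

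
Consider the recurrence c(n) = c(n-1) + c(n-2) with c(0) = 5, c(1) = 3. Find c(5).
Computing the sequence terms:
5, 3, 8, 11, 19, 30

30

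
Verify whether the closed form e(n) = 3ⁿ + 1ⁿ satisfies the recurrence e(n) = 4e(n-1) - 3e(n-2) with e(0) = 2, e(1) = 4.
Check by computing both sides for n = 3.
From the recurrence with e(0) = 2, e(1) = 4:
  e(0) = 2, e(1) = 4, e(2) = 10, e(3) = 28
  so the recurrence gives e(3) = 28.
From the proposed closed form e(n) = 3ⁿ + 1ⁿ:
  e(3) = 28.
Both sides give 28 at n = 3, and the initial condition(s) match, so the closed form is consistent.

Yes, the closed form is correct.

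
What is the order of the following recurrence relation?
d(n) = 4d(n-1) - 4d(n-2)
The order is the largest lag k for which d(n-k) appears. Here the deepest term is d(n-2), so the order is 2.

Order 2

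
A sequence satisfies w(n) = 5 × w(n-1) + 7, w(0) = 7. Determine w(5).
Computing step by step:
w(0) = 7
w(1) = 5 × 7 + 7 = 42
w(2) = 5 × 42 + 7 = 217
w(3) = 5 × 217 + 7 = 1092
w(4) = 5 × 1092 + 7 = 5467
w(5) = 5 × 5467 + 7 = 27342

27342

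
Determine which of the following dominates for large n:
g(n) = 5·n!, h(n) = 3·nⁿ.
Comparing growth rates:
Growth-rate hierarchy: log n ≺ any polynomial ≺ any exponential cⁿ (c>1) ≺ n! ≺ nⁿ.
super-exponential nⁿ dominates factorial asymptotically.

h(n) grows faster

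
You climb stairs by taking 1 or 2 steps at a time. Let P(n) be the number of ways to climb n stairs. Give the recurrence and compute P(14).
Condition on the size of the last step (1 to 2): before it there were n-1, …, n-2 stairs climbed, and these cases are disjoint, so P(n) = P(n-1) + P(n-2) (Fibonacci-type sequence).
Initial conditions by direct count (compositions of i into parts ≤ 2): P(1) = 1; P(2) = 2.
Iterating the recurrence: P(3) = 3, P(4) = 5, P(5) = 8, P(6) = 13, P(7) = 21, P(8) = 34, P(9) = 55, P(10) = 89, P(11) = 144, P(12) = 233, P(13) = 377, P(14) = 610.

P(n) = P(n-1) + P(n-2), P(1) = 1, P(2) = 2; P(14) = 610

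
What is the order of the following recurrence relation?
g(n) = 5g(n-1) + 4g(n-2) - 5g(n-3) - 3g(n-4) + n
The order is the largest lag k for which g(n-k) appears. Here the deepest term is g(n-4) (the n term is non-homogeneous and does not affect the order), so the order is 4.

Order 4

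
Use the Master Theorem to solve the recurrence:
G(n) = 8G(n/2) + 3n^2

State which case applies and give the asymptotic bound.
Master Theorem template: G(n) = a·G(n/b) + f(n).
Here: a=8, b=2, f(n)=3n^2
Compute log_b(a) = log_2(8) = 3.
f(n) = 3n^2 = O(n^(3-ε)) with ε = 1. Case 1: G(n) = Θ(n^log_b(a)) = Θ(n^3).

Case 1: G(n) = Θ(n^3)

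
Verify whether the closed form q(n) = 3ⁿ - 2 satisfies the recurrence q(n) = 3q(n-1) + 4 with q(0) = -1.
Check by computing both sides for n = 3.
From the recurrence with q(0) = -1:
  q(0) = -1, q(1) = 1, q(2) = 7, q(3) = 25
  so the recurrence gives q(3) = 25.
From the proposed closed form q(n) = 3ⁿ - 2:
  q(3) = 25.
Both sides give 25 at n = 3, and the initial condition(s) match, so the closed form is consistent.

Yes, the closed form is correct.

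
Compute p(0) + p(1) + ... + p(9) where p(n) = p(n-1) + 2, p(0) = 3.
Computing the sequence terms: 3, 5, 7, 9, 11, 13, 15, 17, 19, 21
Adding these values together:

120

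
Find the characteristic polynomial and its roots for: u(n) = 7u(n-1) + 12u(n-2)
Substitute u(n) = rⁿ and divide through by rⁿ⁻²: r² - 7r - 12 = 0
Discriminant: 7² + 4·12 = 97, not a perfect square, so by the quadratic formula r = (7 ± √97)/2.
General solution: u(n) = A·r₁ⁿ + B·r₂ⁿ where r₁,r₂ = (7 ± √97)/2

Characteristic: r² - 7r - 12 = 0, Roots: r = (7 ± √97)/2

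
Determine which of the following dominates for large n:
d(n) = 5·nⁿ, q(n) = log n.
Comparing growth rates:
Growth-rate hierarchy: log n ≺ any polynomial ≺ any exponential cⁿ (c>1) ≺ n! ≺ nⁿ.
super-exponential nⁿ dominates logarithmic asymptotically.

d(n) grows faster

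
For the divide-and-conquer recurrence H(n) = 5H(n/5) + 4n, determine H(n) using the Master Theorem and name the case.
Master Theorem template: H(n) = a·H(n/b) + f(n).
Here: a=5, b=5, f(n)=4n
Compute log_b(a) = log_5(5) = 1.
f(n) = 4n = Θ(n). Case 2: H(n) = Θ(n log n).

Case 2: H(n) = Θ(n log n)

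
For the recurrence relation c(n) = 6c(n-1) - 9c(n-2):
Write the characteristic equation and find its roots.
Substitute c(n) = rⁿ and divide through by rⁿ⁻²: r² - 6r + 9 = 0
Factor: (r - 3)² = 0, so r = 3 (double root).
General solution: c(n) = (A + Bn)·3ⁿ

Characteristic: r² - 6r + 9 = 0, Roots: r = 3 (double root)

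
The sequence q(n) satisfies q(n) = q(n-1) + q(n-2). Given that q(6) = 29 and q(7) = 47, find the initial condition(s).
Work backwards using q(k) = q(k+2) - q(k+1):
q(5) = q(7) - q(6) = 47 - 29 = 18
q(4) = q(6) - q(5) = 29 - 18 = 11
q(3) = q(5) - q(4) = 18 - 11 = 7
q(2) = q(4) - q(3) = 11 - 7 = 4
q(1) = q(3) - q(2) = 7 - 4 = 3
q(0) = q(2) - q(1) = 4 - 3 = 1

q(0) = 1, q(1) = 3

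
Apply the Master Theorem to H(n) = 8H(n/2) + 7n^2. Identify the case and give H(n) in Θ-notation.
Master Theorem template: H(n) = a·H(n/b) + f(n).
Here: a=8, b=2, f(n)=7n^2
Compute log_b(a) = log_2(8) = 3.
f(n) = 7n^2 = O(n^(3-ε)) with ε = 1. Case 1: H(n) = Θ(n^log_b(a)) = Θ(n^3).

Case 1: H(n) = Θ(n^3)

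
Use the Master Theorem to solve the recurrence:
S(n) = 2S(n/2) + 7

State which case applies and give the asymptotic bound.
Master Theorem template: S(n) = a·S(n/b) + f(n).
Here: a=2, b=2, f(n)=7
Compute log_b(a) = log_2(2) = 1.
f(n) = 7 = O(n^(1-ε)) with ε = 1. Case 1: S(n) = Θ(n^log_b(a)) = Θ(n).

Case 1: S(n) = Θ(n)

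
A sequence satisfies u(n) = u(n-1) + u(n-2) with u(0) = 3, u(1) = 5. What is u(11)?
Computing the sequence terms:
3, 5, 8, 13, 21, 34, 55, 89, 144, 233, 377, 610

610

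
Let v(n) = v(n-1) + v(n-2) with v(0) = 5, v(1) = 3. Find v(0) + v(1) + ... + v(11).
Computing the sequence terms: 5, 3, 8, 11, 19, 30, 49, 79, 128, 207, 335, 542
Adding these values together:

1416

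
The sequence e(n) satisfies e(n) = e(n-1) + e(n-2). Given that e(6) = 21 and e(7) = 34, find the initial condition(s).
Work backwards using e(k) = e(k+2) - e(k+1):
e(5) = e(7) - e(6) = 34 - 21 = 13
e(4) = e(6) - e(5) = 21 - 13 = 8
e(3) = e(5) - e(4) = 13 - 8 = 5
e(2) = e(4) - e(3) = 8 - 5 = 3
e(1) = e(3) - e(2) = 5 - 3 = 2
e(0) = e(2) - e(1) = 3 - 2 = 1

e(0) = 1, e(1) = 2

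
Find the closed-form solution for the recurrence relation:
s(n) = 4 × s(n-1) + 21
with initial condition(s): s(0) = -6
Recurrence: s(n) = 4 × s(n-1) + 21, initial: s(0) = -6.
Try s(n) = A·4ⁿ + C. Substituting: A·4ⁿ + C = 4(A·4ⁿ⁻¹ + C) + 21 = A·4ⁿ + 4C + 21, so C = 4C + 21, giving C = -7. Then s(0) = A - 7 = -6 gives A = 1.

s(n) = 4ⁿ - 7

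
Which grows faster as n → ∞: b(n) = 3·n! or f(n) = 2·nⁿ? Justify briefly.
Comparing growth rates:
Growth-rate hierarchy: log n ≺ any polynomial ≺ any exponential cⁿ (c>1) ≺ n! ≺ nⁿ.
super-exponential nⁿ dominates factorial asymptotically.

f(n) grows faster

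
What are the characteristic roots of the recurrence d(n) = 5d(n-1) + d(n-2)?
Substitute d(n) = rⁿ and divide through by rⁿ⁻²: r² - 5r - 1 = 0
Discriminant: 5² + 4·1 = 29, not a perfect square, so by the quadratic formula r = (5 ± √29)/2.
General solution: d(n) = A·r₁ⁿ + B·r₂ⁿ where r₁,r₂ = (5 ± √29)/2

Characteristic: r² - 5r - 1 = 0, Roots: r = (5 ± √29)/2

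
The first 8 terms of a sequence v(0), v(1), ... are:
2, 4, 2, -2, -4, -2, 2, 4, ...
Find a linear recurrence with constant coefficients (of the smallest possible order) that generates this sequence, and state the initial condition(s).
Look for the lowest-order linear relation among consecutive terms.
Observation: v(n) - 1·v(n-1) - (-1)·v(n-2) = 0 holds for the shown terms, and no order-1 relation v(n) = α·v(n-1) + β fits.
Check at n=3: 1·2 + (-1)·4 = -2. ✓

v(n) = v(n-1) - v(n-2), v(0) = 2, v(1) = 4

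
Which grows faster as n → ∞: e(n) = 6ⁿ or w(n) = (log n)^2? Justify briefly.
Comparing growth rates:
Growth-rate hierarchy: log n ≺ any polynomial ≺ any exponential cⁿ (c>1) ≺ n! ≺ nⁿ.
exponential base 6 dominates polylogarithmic (log n)^2 asymptotically.

e(n) grows faster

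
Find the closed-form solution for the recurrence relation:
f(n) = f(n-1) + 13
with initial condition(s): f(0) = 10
Recurrence: f(n) = f(n-1) + 13, initial: f(0) = 10.
Each step adds 13, so f(n) = f(0) + 13n = 13n + 10.

f(n) = 13n + 10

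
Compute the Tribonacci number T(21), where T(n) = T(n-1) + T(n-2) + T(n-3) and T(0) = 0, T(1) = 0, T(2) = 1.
Computing the sequence terms:
0, 0, 1, 1, 2, 4, 7, 13, 24, 44, 81, 149, 274, 504, 927, 1705, 3136, 5768, 10609, 19513, 35890, 66012

66012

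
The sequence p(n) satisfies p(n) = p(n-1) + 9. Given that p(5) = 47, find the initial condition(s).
p(5) = p(0) + 5·9, so p(0) = 47 - 45 = 2.

p(0) = 2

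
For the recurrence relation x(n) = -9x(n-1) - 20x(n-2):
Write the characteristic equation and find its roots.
Substitute x(n) = rⁿ and divide through by rⁿ⁻²: r² + 9r + 20 = 0
Factor: (r + 4)(r + 5) = 0, so r = -4, -5.
General solution: x(n) = A·(-4)ⁿ + B·(-5)ⁿ

Characteristic: r² + 9r + 20 = 0, Roots: r = -4, -5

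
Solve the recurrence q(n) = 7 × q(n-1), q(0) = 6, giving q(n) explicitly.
Recurrence: q(n) = 7 × q(n-1), initial: q(0) = 6.
Each term is 7 times the previous, so this is geometric with ratio 7. After n steps: q(n) = q(0)·7ⁿ = 6·7ⁿ.

q(n) = 6·7ⁿ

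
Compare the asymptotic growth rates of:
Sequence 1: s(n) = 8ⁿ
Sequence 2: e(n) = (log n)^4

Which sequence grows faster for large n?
Comparing growth rates:
Growth-rate hierarchy: log n ≺ any polynomial ≺ any exponential cⁿ (c>1) ≺ n! ≺ nⁿ.
exponential base 8 dominates polylogarithmic (log n)^4 asymptotically.

s(n) grows faster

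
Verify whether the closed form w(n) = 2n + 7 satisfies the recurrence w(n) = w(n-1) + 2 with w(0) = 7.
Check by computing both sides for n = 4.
From the recurrence with w(0) = 7:
  w(0) = 7, w(1) = 9, w(2) = 11, w(3) = 13, w(4) = 15
  so the recurrence gives w(4) = 15.
From the proposed closed form w(n) = 2n + 7:
  w(4) = 15.
Both sides give 15 at n = 4, and the initial condition(s) match, so the closed form is consistent.

Yes, the closed form is correct.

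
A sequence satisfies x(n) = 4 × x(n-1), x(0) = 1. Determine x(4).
Computing step by step:
x(0) = 1
x(1) = 4 × 1 = 4
x(2) = 4 × 4 = 16
x(3) = 4 × 16 = 64
x(4) = 4 × 64 = 256

256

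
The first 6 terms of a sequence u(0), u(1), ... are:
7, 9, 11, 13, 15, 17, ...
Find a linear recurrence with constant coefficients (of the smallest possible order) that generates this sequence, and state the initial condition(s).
Look for the lowest-order linear relation among consecutive terms.
Observation: consecutive differences are constant (= 2).
Check at n=2: 1·9 + 2 = 11. ✓

u(n) = u(n-1) + 2, u(0) = 7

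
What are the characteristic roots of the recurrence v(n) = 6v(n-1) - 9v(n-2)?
Substitute v(n) = rⁿ and divide through by rⁿ⁻²: r² - 6r + 9 = 0
Factor: (r - 3)² = 0, so r = 3 (double root).
General solution: v(n) = (A + Bn)·3ⁿ

Characteristic: r² - 6r + 9 = 0, Roots: r = 3 (double root)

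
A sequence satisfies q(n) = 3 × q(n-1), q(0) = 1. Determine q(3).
Computing step by step:
q(0) = 1
q(1) = 3 × 1 = 3
q(2) = 3 × 3 = 9
q(3) = 3 × 9 = 27

27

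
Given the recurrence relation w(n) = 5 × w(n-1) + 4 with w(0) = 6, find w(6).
Computing step by step:
w(0) = 6
w(1) = 5 × 6 + 4 = 34
w(2) = 5 × 34 + 4 = 174
w(3) = 5 × 174 + 4 = 874
w(4) = 5 × 874 + 4 = 4374
w(5) = 5 × 4374 + 4 = 21874
w(6) = 5 × 21874 + 4 = 109374

109374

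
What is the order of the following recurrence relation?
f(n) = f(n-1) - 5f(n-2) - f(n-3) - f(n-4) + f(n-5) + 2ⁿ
The order is the largest lag k for which f(n-k) appears. Here the deepest term is f(n-5) (the 2ⁿ term is non-homogeneous and does not affect the order), so the order is 5.

Order 5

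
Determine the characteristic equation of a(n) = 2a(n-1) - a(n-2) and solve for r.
Substitute a(n) = rⁿ and divide through by rⁿ⁻²: r² - 2r + 1 = 0
Factor: (r - 1)² = 0, so r = 1 (double root).
General solution: a(n) = (A + Bn)·1ⁿ

Characteristic: r² - 2r + 1 = 0, Roots: r = 1 (double root)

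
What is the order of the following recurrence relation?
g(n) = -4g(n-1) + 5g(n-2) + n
The order is the largest lag k for which g(n-k) appears. Here the deepest term is g(n-2) (the n term is non-homogeneous and does not affect the order), so the order is 2.

Order 2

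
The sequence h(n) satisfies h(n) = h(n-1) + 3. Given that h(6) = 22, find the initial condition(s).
h(6) = h(0) + 6·3, so h(0) = 22 - 18 = 4.

h(0) = 4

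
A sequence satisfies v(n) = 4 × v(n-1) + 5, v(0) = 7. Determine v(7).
Computing step by step:
v(0) = 7
v(1) = 4 × 7 + 5 = 33
v(2) = 4 × 33 + 5 = 137
v(3) = 4 × 137 + 5 = 553
v(4) = 4 × 553 + 5 = 2217
v(5) = 4 × 2217 + 5 = 8873
v(6) = 4 × 8873 + 5 = 35497
v(7) = 4 × 35497 + 5 = 141993

141993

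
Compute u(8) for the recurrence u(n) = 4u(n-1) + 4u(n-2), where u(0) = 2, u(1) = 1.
Computing the sequence terms:
2, 1, 12, 52, 256, 1232, 5952, 28736, 138752

138752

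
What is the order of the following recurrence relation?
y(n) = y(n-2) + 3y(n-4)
The order is the largest lag k for which y(n-k) appears. Here the deepest term is y(n-4), so the order is 4.

Order 4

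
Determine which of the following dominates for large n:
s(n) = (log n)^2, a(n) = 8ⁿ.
Comparing growth rates:
Growth-rate hierarchy: log n ≺ any polynomial ≺ any exponential cⁿ (c>1) ≺ n! ≺ nⁿ.
exponential base 8 dominates polylogarithmic (log n)^2 asymptotically.

a(n) grows faster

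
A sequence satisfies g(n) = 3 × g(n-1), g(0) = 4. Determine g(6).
Computing step by step:
g(0) = 4
g(1) = 3 × 4 = 12
g(2) = 3 × 12 = 36
g(3) = 3 × 36 = 108
g(4) = 3 × 108 = 324
g(5) = 3 × 324 = 972
g(6) = 3 × 972 = 2916

2916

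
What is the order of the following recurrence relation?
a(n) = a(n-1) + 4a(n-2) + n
The order is the largest lag k for which a(n-k) appears. Here the deepest term is a(n-2) (the n term is non-homogeneous and does not affect the order), so the order is 2.

Order 2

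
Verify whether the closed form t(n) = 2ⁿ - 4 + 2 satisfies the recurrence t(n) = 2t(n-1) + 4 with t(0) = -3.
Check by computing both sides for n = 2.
From the recurrence with t(0) = -3:
  t(0) = -3, t(1) = -2, t(2) = 0
  so the recurrence gives t(2) = 0.
From the proposed closed form t(n) = 2ⁿ - 4 + 2:
  t(2) = 2.
The recurrence gives 0 but the closed form gives 2, so the closed form does not satisfy the recurrence.

No, the closed form is incorrect.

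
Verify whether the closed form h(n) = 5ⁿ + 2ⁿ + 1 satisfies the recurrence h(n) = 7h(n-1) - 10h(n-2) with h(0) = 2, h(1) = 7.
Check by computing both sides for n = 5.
From the recurrence with h(0) = 2, h(1) = 7:
  h(0) = 2, h(1) = 7, h(2) = 29, h(3) = 133, h(4) = 641, h(5) = 3157
  so the recurrence gives h(5) = 3157.
From the proposed closed form h(n) = 5ⁿ + 2ⁿ + 1:
  h(5) = 3158.
The recurrence gives 3157 but the closed form gives 3158, so the closed form does not satisfy the recurrence.

No, the closed form is incorrect.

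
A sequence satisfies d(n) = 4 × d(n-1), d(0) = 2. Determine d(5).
Computing step by step:
d(0) = 2
d(1) = 4 × 2 = 8
d(2) = 4 × 8 = 32
d(3) = 4 × 32 = 128
d(4) = 4 × 128 = 512
d(5) = 4 × 512 = 2048

2048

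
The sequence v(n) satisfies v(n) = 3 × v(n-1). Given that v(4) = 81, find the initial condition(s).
In general v(n) = 3ⁿ · v(0). At n = 4: v(0) = v(4) / 3^4 = 81 / 81 = 1.

v(0) = 1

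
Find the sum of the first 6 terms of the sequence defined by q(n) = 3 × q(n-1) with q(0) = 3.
Computing the sequence terms: 3, 9, 27, 81, 243, 729
Adding these values together:

1092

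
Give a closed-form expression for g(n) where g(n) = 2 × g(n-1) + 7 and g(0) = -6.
Recurrence: g(n) = 2 × g(n-1) + 7, initial: g(0) = -6.
Try g(n) = A·2ⁿ + C. Substituting: A·2ⁿ + C = 2(A·2ⁿ⁻¹ + C) + 7 = A·2ⁿ + 2C + 7, so C = 2C + 7, giving C = -7. Then g(0) = A - 7 = -6 gives A = 1.

g(n) = 2ⁿ - 7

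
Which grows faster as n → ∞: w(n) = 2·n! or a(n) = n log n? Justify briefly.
Comparing growth rates:
Growth-rate hierarchy: log n ≺ any polynomial ≺ any exponential cⁿ (c>1) ≺ n! ≺ nⁿ.
factorial dominates polynomial degree 1 (with log factor) asymptotically.

w(n) grows faster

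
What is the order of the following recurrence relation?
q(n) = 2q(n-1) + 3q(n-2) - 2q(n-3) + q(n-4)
The order is the largest lag k for which q(n-k) appears. Here the deepest term is q(n-4), so the order is 4.

Order 4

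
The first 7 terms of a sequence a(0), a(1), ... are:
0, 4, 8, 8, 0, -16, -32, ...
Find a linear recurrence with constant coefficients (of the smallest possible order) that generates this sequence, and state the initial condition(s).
Look for the lowest-order linear relation among consecutive terms.
Observation: a(n) - 2·a(n-1) - (-2)·a(n-2) = 0 holds for the shown terms, and no order-1 relation a(n) = α·a(n-1) + β fits.
Check at n=3: 2·8 + (-2)·4 = 8. ✓

a(n) = 2a(n-1) - 2a(n-2), a(0) = 0, a(1) = 4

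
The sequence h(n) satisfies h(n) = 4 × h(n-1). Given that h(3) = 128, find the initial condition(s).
In general h(n) = 4ⁿ · h(0). At n = 3: h(0) = h(3) / 4^3 = 128 / 64 = 2.

h(0) = 2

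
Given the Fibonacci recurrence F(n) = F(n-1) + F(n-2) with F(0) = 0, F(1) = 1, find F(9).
Computing the sequence terms:
0, 1, 1, 2, 3, 5, 8, 13, 21, 34

34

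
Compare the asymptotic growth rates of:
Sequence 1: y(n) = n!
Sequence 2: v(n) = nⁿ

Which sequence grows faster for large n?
Comparing growth rates:
Growth-rate hierarchy: log n ≺ any polynomial ≺ any exponential cⁿ (c>1) ≺ n! ≺ nⁿ.
super-exponential nⁿ dominates factorial asymptotically.

v(n) grows faster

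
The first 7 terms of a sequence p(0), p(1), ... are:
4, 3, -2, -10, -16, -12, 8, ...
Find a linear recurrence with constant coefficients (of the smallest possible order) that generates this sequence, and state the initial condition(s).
Look for the lowest-order linear relation among consecutive terms.
Observation: p(n) - 2·p(n-1) - (-2)·p(n-2) = 0 holds for the shown terms, and no order-1 relation p(n) = α·p(n-1) + β fits.
Check at n=3: 2·-2 + (-2)·3 = -10. ✓

p(n) = 2p(n-1) - 2p(n-2), p(0) = 4, p(1) = 3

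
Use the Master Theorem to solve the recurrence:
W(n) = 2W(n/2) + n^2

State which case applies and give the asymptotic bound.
Master Theorem template: W(n) = a·W(n/b) + f(n).
Here: a=2, b=2, f(n)=n^2
Compute log_b(a) = log_2(2) = 1.
f(n) = n^2 = Ω(n^(1+ε)) with ε = 1, and the regularity condition holds (a·f(n/b) = (a/b^2)·f(n) with a/b^2 = 2^-1 < 1). Case 3: W(n) = Θ(f(n)) = Θ(n^2).

Case 3: W(n) = Θ(n^2)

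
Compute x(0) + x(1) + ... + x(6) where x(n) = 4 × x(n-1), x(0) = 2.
Computing the sequence terms: 2, 8, 32, 128, 512, 2048, 8192
Adding these values together:

10922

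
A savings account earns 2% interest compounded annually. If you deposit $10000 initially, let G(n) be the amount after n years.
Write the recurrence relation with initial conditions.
Each year the balance grows by 2%, i.e. is multiplied by 1 + 2/100 = 1.02, so G(n) = 1.02 × G(n-1). The initial deposit gives G(0) = 10000.
Unrolling gives the closed form G(n) = 10000 × (1.02)ⁿ.

G(n) = 1.02 × G(n-1), G(0) = 10000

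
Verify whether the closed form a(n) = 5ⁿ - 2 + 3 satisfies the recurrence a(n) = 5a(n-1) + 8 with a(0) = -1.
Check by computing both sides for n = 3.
From the recurrence with a(0) = -1:
  a(0) = -1, a(1) = 3, a(2) = 23, a(3) = 123
  so the recurrence gives a(3) = 123.
From the proposed closed form a(n) = 5ⁿ - 2 + 3:
  a(3) = 126.
The recurrence gives 123 but the closed form gives 126, so the closed form does not satisfy the recurrence.

No, the closed form is incorrect.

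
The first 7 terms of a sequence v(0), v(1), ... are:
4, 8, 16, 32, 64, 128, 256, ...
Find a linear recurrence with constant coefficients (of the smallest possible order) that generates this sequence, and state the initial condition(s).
Look for the lowest-order linear relation among consecutive terms.
Observation: each term is 2× the previous.
Check at n=2: 2·8 = 16. ✓

v(n) = 2 × v(n-1), v(0) = 4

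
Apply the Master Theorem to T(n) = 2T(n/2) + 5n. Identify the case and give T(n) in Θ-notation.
Master Theorem template: T(n) = a·T(n/b) + f(n).
Here: a=2, b=2, f(n)=5n
Compute log_b(a) = log_2(2) = 1.
f(n) = 5n = Θ(n). Case 2: T(n) = Θ(n log n).

Case 2: T(n) = Θ(n log n)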